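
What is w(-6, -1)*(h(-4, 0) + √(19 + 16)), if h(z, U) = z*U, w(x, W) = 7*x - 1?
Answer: -43*√35 ≈ -254.39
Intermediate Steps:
w(x, W) = -1 + 7*x
h(z, U) = U*z
w(-6, -1)*(h(-4, 0) + √(19 + 16)) = (-1 + 7*(-6))*(0*(-4) + √(19 + 16)) = (-1 - 42)*(0 + √35) = -43*√35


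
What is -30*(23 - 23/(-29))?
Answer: -20700/29 ≈ -713.79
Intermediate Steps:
-30*(23 - 23/(-29)) = -30*(23 - 23*(-1/29)) = -30*(23 + 23/29) = -30*690/29 = -20700/29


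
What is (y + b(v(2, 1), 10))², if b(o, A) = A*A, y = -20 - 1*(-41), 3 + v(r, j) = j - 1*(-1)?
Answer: 14641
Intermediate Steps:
v(r, j) = -2 + j (v(r, j) = -3 + (j - 1*(-1)) = -3 + (j + 1) = -3 + (1 + j) = -2 + j)
y = 21 (y = -20 + 41 = 21)
b(o, A) = A²
(y + b(v(2, 1), 10))² = (21 + 10²)² = (21 + 100)² = 121² = 14641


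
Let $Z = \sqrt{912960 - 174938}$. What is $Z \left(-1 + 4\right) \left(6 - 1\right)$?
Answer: $15 \sqrt{738022} \approx 12886.0$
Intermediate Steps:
$Z = \sqrt{738022} \approx 859.08$
$Z \left(-1 + 4\right) \left(6 - 1\right) = \sqrt{738022} \left(-1 + 4\right) \left(6 - 1\right) = \sqrt{738022} \cdot 3 \cdot 5 = \sqrt{738022} \cdot 15 = 15 \sqrt{738022}$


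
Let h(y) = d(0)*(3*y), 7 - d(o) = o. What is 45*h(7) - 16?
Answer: 6599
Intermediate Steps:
d(o) = 7 - o
h(y) = 21*y (h(y) = (7 - 1*0)*(3*y) = (7 + 0)*(3*y) = 7*(3*y) = 21*y)
45*h(7) - 16 = 45*(21*7) - 16 = 45*147 - 16 = 6615 - 16 = 6599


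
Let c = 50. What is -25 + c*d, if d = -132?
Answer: -6625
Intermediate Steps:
-25 + c*d = -25 + 50*(-132) = -25 - 6600 = -6625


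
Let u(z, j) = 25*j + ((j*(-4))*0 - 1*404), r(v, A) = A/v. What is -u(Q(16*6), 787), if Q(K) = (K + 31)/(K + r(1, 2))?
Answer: -19271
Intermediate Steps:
Q(K) = (31 + K)/(2 + K) (Q(K) = (K + 31)/(K + 2/1) = (31 + K)/(K + 2*1) = (31 + K)/(K + 2) = (31 + K)/(2 + K))
u(z, j) = -404 + 25*j (u(z, j) = 25*j + (-4*j*0 - 404) = 25*j + (0 - 404) = 25*j - 404 = -404 + 25*j)
-u(Q(16*6), 787) = -(-404 + 25*787) = -(-404 + 19675) = -1*19271 = -19271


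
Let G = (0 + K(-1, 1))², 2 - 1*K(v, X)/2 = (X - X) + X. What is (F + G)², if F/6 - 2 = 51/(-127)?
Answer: 2979076/16129 ≈ 184.70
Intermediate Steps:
K(v, X) = 4 - 2*X (K(v, X) = 4 - 2*((X - X) + X) = 4 - 2*(0 + X) = 4 - 2*X)
F = 1218/127 (F = 12 + 6*(51/(-127)) = 12 + 6*(51*(-1/127)) = 12 + 6*(-51/127) = 12 - 306/127 = 1218/127 ≈ 9.5905)
G = 4 (G = (0 + (4 - 2*1))² = (0 + (4 - 2))² = (0 + 2)² = 2² = 4)
(F + G)² = (1218/127 + 4)² = (1726/127)² = 2979076/16129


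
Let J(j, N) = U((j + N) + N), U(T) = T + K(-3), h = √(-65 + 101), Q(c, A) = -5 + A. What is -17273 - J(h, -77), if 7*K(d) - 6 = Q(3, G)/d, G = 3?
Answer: -359645/21 ≈ -17126.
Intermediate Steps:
K(d) = 6/7 - 2/(7*d) (K(d) = 6/7 + ((-5 + 3)/d)/7 = 6/7 + (-2/d)/7 = 6/7 - 2/(7*d))
h = 6 (h = √36 = 6)
U(T) = 20/21 + T (U(T) = T + (2/7)*(-1 + 3*(-3))/(-3) = T + (2/7)*(-⅓)*(-1 - 9) = T + (2/7)*(-⅓)*(-10) = T + 20/21 = 20/21 + T)
J(j, N) = 20/21 + j + 2*N (J(j, N) = 20/21 + ((j + N) + N) = 20/21 + ((N + j) + N) = 20/21 + (j + 2*N) = 20/21 + j + 2*N)
-17273 - J(h, -77) = -17273 - (20/21 + 6 + 2*(-77)) = -17273 - (20/21 + 6 - 154) = -17273 - 1*(-3088/21) = -17273 + 3088/21 = -359645/21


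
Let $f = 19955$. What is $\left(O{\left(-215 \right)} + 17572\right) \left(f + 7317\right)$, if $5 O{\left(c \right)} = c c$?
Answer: $731353224$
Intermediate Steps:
$O{\left(c \right)} = \frac{c^{2}}{5}$ ($O{\left(c \right)} = \frac{c c}{5} = \frac{c^{2}}{5}$)
$\left(O{\left(-215 \right)} + 17572\right) \left(f + 7317\right) = \left(\frac{\left(-215\right)^{2}}{5} + 17572\right) \left(19955 + 7317\right) = \left(\frac{1}{5} \cdot 46225 + 17572\right) 27272 = \left(9245 + 17572\right) 27272 = 26817 \cdot 27272 = 731353224$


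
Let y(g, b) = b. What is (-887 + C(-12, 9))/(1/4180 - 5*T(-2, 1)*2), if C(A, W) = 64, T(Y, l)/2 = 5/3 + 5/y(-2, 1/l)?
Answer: 10320420/1671997 ≈ 6.1725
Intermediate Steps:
T(Y, l) = 10/3 + 10*l (T(Y, l) = 2*(5/3 + 5/(1/l)) = 2*(5*(⅓) + 5*l) = 2*(5/3 + 5*l) = 10/3 + 10*l)
(-887 + C(-12, 9))/(1/4180 - 5*T(-2, 1)*2) = (-887 + 64)/(1/4180 - 5*(10/3 + 10*1)*2) = -823/(1/4180 - 5*(10/3 + 10)*2) = -823/(1/4180 - 5*40/3*2) = -823/(1/4180 - 200/3*2) = -823/(1/4180 - 400/3) = -823/(-1671997/12540) = -823*(-12540/1671997) = 10320420/1671997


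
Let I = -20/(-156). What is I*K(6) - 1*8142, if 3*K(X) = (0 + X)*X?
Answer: -105826/13 ≈ -8140.5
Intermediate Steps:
I = 5/39 (I = -20*(-1/156) = 5/39 ≈ 0.12821)
K(X) = X²/3 (K(X) = ((0 + X)*X)/3 = (X*X)/3 = X²/3)
I*K(6) - 1*8142 = 5*((⅓)*6²)/39 - 1*8142 = 5*((⅓)*36)/39 - 8142 = (5/39)*12 - 8142 = 20/13 - 8142 = -105826/13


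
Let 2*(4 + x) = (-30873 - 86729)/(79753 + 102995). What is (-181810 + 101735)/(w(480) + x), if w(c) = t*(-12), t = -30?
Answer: -14633546100/64999487 ≈ -225.13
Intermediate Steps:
w(c) = 360 (w(c) = -30*(-12) = 360)
x = -789793/182748 (x = -4 + ((-30873 - 86729)/(79753 + 102995))/2 = -4 + (-117602/182748)/2 = -4 + (-117602*1/182748)/2 = -4 + (½)*(-58801/91374) = -4 - 58801/182748 = -789793/182748 ≈ -4.3218)
(-181810 + 101735)/(w(480) + x) = (-181810 + 101735)/(360 - 789793/182748) = -80075/64999487/182748 = -80075*182748/64999487 = -14633546100/64999487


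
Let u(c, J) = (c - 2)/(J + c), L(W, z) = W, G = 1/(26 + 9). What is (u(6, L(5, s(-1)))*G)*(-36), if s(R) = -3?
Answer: -144/385 ≈ -0.37403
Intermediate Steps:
G = 1/35 ≈ 0.028571
u(c, J) = (-2 + c)/(J + c)
(u(6, L(5, s(-1)))*G)*(-36) = (((-2 + 6)/(5 + 6))*(1/35))*(-36) = ((4/11)*(1/35))*(-36) = (4/385)*(-36) = -144/385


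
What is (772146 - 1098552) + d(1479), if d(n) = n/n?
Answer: -326405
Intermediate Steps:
d(n) = 1
(772146 - 1098552) + d(1479) = (772146 - 1098552) + 1 = -326406 + 1 = -326405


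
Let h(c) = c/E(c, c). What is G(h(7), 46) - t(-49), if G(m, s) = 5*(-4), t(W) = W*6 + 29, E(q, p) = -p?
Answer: 245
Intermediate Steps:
t(W) = 29 + 6*W (t(W) = 6*W + 29 = 29 + 6*W)
h(c) = -1 (h(c) = c/((-c)) = c*(-1/c) = -1)
G(m, s) = -20
G(h(7), 46) - t(-49) = -20 - (29 + 6*(-49)) = -20 - (29 - 294) = -20 - 1*(-265) = -20 + 265 = 245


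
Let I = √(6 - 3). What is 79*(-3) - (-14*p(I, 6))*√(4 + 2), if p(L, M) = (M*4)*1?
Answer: -237 + 336*√6 ≈ 586.03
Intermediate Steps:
I = √3 ≈ 1.7320
p(L, M) = 4*M (p(L, M) = (4*M)*1 = 4*M)
79*(-3) - (-14*p(I, 6))*√(4 + 2) = 79*(-3) - (-56*6)*√(4 + 2) = -237 - (-14*24)*√6 = -237 - (-336)*√6 = -237 + 336*√6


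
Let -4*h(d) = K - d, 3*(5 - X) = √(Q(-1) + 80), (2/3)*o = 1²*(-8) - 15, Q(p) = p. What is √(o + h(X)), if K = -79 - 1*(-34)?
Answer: √(-792 - 3*√79)/6 ≈ 4.7687*I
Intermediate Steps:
K = -45 (K = -79 + 34 = -45)
o = -69/2 (o = 3*(1²*(-8) - 15)/2 = 3*(1*(-8) - 15)/2 = 3*(-8 - 15)/2 = (3/2)*(-23) = -69/2 ≈ -34.500)
X = 5 - √79/3 (X = 5 - √(-1 + 80)/3 = 5 - √79/3 ≈ 2.0373)
h(d) = 45/4 + d/4 (h(d) = -(-45 - d)/4 = 45/4 + d/4)
√(o + h(X)) = √(-69/2 + (45/4 + (5 - √79/3)/4)) = √(-69/2 + (45/4 + (5/4 - √79/12))) = √(-69/2 + (25/2 - √79/12)) = √(-22 - √79/12)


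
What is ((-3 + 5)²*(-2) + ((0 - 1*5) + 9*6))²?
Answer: 1681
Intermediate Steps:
((-3 + 5)²*(-2) + ((0 - 1*5) + 9*6))² = (2²*(-2) + ((0 - 5) + 54))² = (4*(-2) + (-5 + 54))² = (-8 + 49)² = 41² = 1681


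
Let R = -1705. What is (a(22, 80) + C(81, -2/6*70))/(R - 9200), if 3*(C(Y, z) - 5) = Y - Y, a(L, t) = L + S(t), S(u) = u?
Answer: -107/10905 ≈ -0.0098120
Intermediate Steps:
a(L, t) = L + t
C(Y, z) = 5 (C(Y, z) = 5 + (Y - Y)/3 = 5 + (⅓)*0 = 5 + 0 = 5)
(a(22, 80) + C(81, -2/6*70))/(R - 9200) = ((22 + 80) + 5)/(-1705 - 9200) = (102 + 5)/(-10905) = 107*(-1/10905) = -107/10905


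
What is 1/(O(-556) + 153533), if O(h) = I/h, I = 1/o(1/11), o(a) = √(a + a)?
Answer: 94925154976/14574143818930197 + 556*√22/14574143818930197 ≈ 6.5133e-6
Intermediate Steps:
o(a) = √2*√a (o(a) = √(2*a) = √2*√a)
I = √22/2 (I = 1/(√2*√(1/11)) = 1/(√2*(√11/11)) = 1/(√22/11) = √22/2 ≈ 2.3452)
O(h) = √22/(2*h) (O(h) = (√22/2)/h = √22/(2*h))
1/(O(-556) + 153533) = 1/((½)*√22/(-556) + 153533) = 1/((½)*√22*(-1/556) + 153533) = 1/(-√22/1112 + 153533) = 1/(153533 - √22/1112)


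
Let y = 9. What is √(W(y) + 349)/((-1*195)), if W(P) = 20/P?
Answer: -√3161/585 ≈ -0.096107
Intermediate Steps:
√(W(y) + 349)/((-1*195)) = √(20/9 + 349)/((-1*195)) = √(20*(⅑) + 349)/(-195) = √(20/9 + 349)*(-1/195) = √(3161/9)*(-1/195) = (√3161/3)*(-1/195) = -√3161/585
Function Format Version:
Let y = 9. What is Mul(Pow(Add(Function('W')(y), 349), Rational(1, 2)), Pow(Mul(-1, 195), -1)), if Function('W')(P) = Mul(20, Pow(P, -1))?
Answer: Mul(Rational(-1, 585), Pow(3161, Rational(1, 2))) ≈ -0.096107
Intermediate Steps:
Mul(Pow(Add(Function('W')(y), 349), Rational(1, 2)), Pow(Mul(-1, 195), -1)) = Mul(Pow(Add(Mul(20, Pow(9, -1)), 349), Rational(1, 2)), Pow(Mul(-1, 195), -1)) = Mul(Pow(Add(Mul(20, Rational(1, 9)), 349), Rational(1, 2)), Pow(-195, -1)) = Mul(Pow(Add(Rational(20, 9), 349), Rational(1, 2)), Rational(-1, 195)) = Mul(Pow(Rational(3161, 9), Rational(1, 2)), Rational(-1, 195)) = Mul(Mul(Rational(1, 3), Pow(3161, Rational(1, 2))), Rational(-1, 195)) = Mul(Rational(-1, 585), Pow(3161, Rational(1, 2)))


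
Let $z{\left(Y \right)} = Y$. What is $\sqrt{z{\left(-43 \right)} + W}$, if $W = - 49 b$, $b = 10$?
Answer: $i \sqrt{533} \approx 23.087 i$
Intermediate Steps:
$W = -490$ ($W = \left(-49\right) 10 = -490$)
$\sqrt{z{\left(-43 \right)} + W} = \sqrt{-43 - 490} = \sqrt{-533} = i \sqrt{533}$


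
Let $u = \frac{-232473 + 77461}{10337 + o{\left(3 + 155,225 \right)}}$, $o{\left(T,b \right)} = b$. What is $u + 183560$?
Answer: $\frac{969302854}{5281} \approx 1.8355 \cdot 10^{5}$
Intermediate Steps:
$u = - \frac{77506}{5281}$ ($u = \frac{-232473 + 77461}{10337 + 225} = - \frac{155012}{10562} = \left(-155012\right) \frac{1}{10562} = - \frac{77506}{5281} \approx -14.676$)
$u + 183560 = - \frac{77506}{5281} + 183560 = \frac{969302854}{5281}$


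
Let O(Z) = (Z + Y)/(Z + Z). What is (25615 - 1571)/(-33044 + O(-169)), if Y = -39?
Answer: -78143/107391 ≈ -0.72765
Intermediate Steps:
O(Z) = (-39 + Z)/(2*Z) (O(Z) = (Z - 39)/(Z + Z) = (-39 + Z)/((2*Z)) = (-39 + Z)*(1/(2*Z)) = (-39 + Z)/(2*Z))
(25615 - 1571)/(-33044 + O(-169)) = (25615 - 1571)/(-33044 + (½)*(-39 - 169)/(-169)) = 24044/(-33044 + (½)*(-1/169)*(-208)) = 24044/(-33044 + 8/13) = 24044/(-429564/13) = 24044*(-13/429564) = -78143/107391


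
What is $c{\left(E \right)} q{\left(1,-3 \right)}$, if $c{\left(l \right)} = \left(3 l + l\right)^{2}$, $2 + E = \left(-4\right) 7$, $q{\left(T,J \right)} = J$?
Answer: $-43200$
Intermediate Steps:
$E = -30$ ($E = -2 - 28 = -30$)
$c{\left(l \right)} = 16 l^{2}$ ($c{\left(l \right)} = \left(4 l\right)^{2} = 16 l^{2}$)
$c{\left(E \right)} q{\left(1,-3 \right)} = 16 \left(-30\right)^{2} \left(-3\right) = 16 \cdot 900 \left(-3\right) = 14400 \left(-3\right) = -43200$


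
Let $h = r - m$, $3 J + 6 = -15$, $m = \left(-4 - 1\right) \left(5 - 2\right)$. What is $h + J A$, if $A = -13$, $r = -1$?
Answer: $105$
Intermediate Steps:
$m = -15$ ($m = \left(-5\right) 3 = -15$)
$J = -7$ ($J = -2 + \frac{1}{3} \left(-15\right) = -2 - 5 = -7$)
$h = 14$ ($h = -1 - -15 = -1 + 15 = 14$)
$h + J A = 14 - -91 = 14 + 91 = 105$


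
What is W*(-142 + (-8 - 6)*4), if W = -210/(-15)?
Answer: -2772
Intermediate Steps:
W = 14 (W = -210*(-1/15) = 14)
W*(-142 + (-8 - 6)*4) = 14*(-142 + (-8 - 6)*4) = 14*(-142 - 14*4) = 14*(-142 - 56) = 14*(-198) = -2772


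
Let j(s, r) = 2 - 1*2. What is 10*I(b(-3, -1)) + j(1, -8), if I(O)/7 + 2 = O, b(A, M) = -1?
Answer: -210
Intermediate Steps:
j(s, r) = 0 (j(s, r) = 2 - 2 = 0)
I(O) = -14 + 7*O
10*I(b(-3, -1)) + j(1, -8) = 10*(-14 + 7*(-1)) + 0 = 10*(-14 - 7) + 0 = 10*(-21) + 0 = -210 + 0 = -210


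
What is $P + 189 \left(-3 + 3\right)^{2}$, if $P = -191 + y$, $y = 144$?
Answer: $-47$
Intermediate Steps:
$P = -47$ ($P = -191 + 144 = -47$)
$P + 189 \left(-3 + 3\right)^{2} = -47 + 189 \left(-3 + 3\right)^{2} = -47 + 189 \cdot 0^{2} = -47 + 189 \cdot 0 = -47 + 0 = -47$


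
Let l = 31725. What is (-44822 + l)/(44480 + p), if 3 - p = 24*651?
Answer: -13097/28859 ≈ -0.45383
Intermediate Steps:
p = -15621 (p = 3 - 24*651 = 3 - 1*15624 = 3 - 15624 = -15621)
(-44822 + l)/(44480 + p) = (-44822 + 31725)/(44480 - 15621) = -13097/28859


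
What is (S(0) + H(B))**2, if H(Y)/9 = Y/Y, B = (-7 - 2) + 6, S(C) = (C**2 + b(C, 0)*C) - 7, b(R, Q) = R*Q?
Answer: 4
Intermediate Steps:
b(R, Q) = Q*R
S(C) = -7 + C**2 (S(C) = (C**2 + (0*C)*C) - 7 = (C**2 + 0*C) - 7 = (C**2 + 0) - 7 = C**2 - 7 = -7 + C**2)
B = -3 (B = -9 + 6 = -3)
H(Y) = 9 (H(Y) = 9*(Y/Y) = 9*1 = 9)
(S(0) + H(B))**2 = ((-7 + 0**2) + 9)**2 = ((-7 + 0) + 9)**2 = (-7 + 9)**2 = 2**2 = 4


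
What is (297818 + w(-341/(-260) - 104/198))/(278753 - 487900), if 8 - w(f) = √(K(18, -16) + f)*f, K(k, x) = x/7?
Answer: -297826/209147 + 20239*I*√1352185835/161664816713400 ≈ -1.424 + 4.6035e-6*I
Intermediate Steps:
K(k, x) = x/7 (K(k, x) = x*(⅐) = x/7)
w(f) = 8 - f*√(-16/7 + f) (w(f) = 8 - √((⅐)*(-16) + f)*f = 8 - √(-16/7 + f)*f = 8 - f*√(-16/7 + f))
(297818 + w(-341/(-260) - 104/198))/(278753 - 487900) = (297818 + (8 - (-341/(-260) - 104/198)*√(-112 + 49*(-341/(-260) - 104/198))/7))/(278753 - 487900) = (297818 + (8 - (-341*(-1/260) - 104*1/198)*√(-112 + 49*(-341*(-1/260) - 104*1/198))/7))/(-209147) = (297818 + (8 - (341/260 - 52/99)*√(-112 + 49*(341/260 - 52/99))/7))*(-1/209147) = (297818 + (8 - ⅐*20239/25740*√(-112 + 49*(20239/25740))))*(-1/209147) = (297818 + (8 - ⅐*20239/25740*√(-112 + 991711/25740)))*(-1/209147) = (297818 + (8 - ⅐*20239/25740*√(-1891169/25740)))*(-1/209147) = (297818 + (8 - ⅐*20239/25740*I*√1352185835/4290))*(-1/209147) = (297818 + (8 - 20239*I*√1352185835/772972200))*(-1/209147) = (297826 - 20239*I*√1352185835/772972200)*(-1/209147) = -297826/209147 + 20239*I*√1352185835/161664816713400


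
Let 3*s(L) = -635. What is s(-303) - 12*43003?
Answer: -1548743/3 ≈ -5.1625e+5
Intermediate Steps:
s(L) = -635/3 (s(L) = (⅓)*(-635) = -635/3)
s(-303) - 12*43003 = -635/3 - 12*43003 = -635/3 - 1*516036 = -635/3 - 516036 = -1548743/3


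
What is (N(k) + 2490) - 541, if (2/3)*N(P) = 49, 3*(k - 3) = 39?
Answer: 4045/2 ≈ 2022.5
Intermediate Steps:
k = 16 (k = 3 + (1/3)*39 = 3 + 13 = 16)
N(P) = 147/2 (N(P) = (3/2)*49 = 147/2)
(N(k) + 2490) - 541 = (147/2 + 2490) - 541 = 5127/2 - 541 = 4045/2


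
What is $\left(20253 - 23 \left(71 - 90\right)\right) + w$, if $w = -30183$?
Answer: $-9493$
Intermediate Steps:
$\left(20253 - 23 \left(71 - 90\right)\right) + w = \left(20253 - 23 \left(71 - 90\right)\right) - 30183 = \left(20253 - -437\right) - 30183 = \left(20253 + 437\right) - 30183 = 20690 - 30183 = -9493$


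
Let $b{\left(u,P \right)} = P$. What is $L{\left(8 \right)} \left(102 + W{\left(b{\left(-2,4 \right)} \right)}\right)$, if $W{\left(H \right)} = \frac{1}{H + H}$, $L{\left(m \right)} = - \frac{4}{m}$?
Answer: $- \frac{817}{16} \approx -51.063$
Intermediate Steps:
$W{\left(H \right)} = \frac{1}{2 H}$
$L{\left(8 \right)} \left(102 + W{\left(b{\left(-2,4 \right)} \right)}\right) = - \frac{4}{8} \left(102 + \frac{1}{2 \cdot 4}\right) = \left(-4\right) \frac{1}{8} \left(102 + \frac{1}{2} \cdot \frac{1}{4}\right) = - \frac{102 + \frac{1}{8}}{2} = \left(- \frac{1}{2}\right) \frac{817}{8} = - \frac{817}{16}$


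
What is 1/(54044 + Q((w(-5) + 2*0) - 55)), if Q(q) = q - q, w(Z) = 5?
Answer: 1/54044 ≈ 1.8503e-5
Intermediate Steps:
Q(q) = 0
1/(54044 + Q((w(-5) + 2*0) - 55)) = 1/(54044 + 0) = 1/54044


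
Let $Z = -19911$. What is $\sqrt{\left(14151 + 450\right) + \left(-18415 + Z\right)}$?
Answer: $5 i \sqrt{949} \approx 154.03 i$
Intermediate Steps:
$\sqrt{\left(14151 + 450\right) + \left(-18415 + Z\right)} = \sqrt{\left(14151 + 450\right) - 38326} = \sqrt{14601 - 38326} = \sqrt{-23725} = 5 i \sqrt{949}$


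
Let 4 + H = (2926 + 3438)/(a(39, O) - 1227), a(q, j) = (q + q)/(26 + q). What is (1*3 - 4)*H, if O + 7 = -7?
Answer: 56336/6129 ≈ 9.1917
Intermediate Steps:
O = -14 (O = -7 - 7 = -14)
a(q, j) = 2*q/(26 + q) (a(q, j) = (2*q)/(26 + q) = 2*q/(26 + q))
H = -56336/6129 (H = -4 + (2926 + 3438)/(2*39/(26 + 39) - 1227) = -4 + 6364/(2*39/65 - 1227) = -4 + 6364/(2*39*(1/65) - 1227) = -4 + 6364/(6/5 - 1227) = -4 + 6364/(-6129/5) = -4 + 6364*(-5/6129) = -4 - 31820/6129 = -56336/6129 ≈ -9.1917)
(1*3 - 4)*H = (1*3 - 4)*(-56336/6129) = (3 - 4)*(-56336/6129) = -1*(-56336/6129) = 56336/6129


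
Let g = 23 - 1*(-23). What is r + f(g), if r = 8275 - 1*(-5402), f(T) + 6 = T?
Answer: 13717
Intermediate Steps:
g = 46 (g = 23 + 23 = 46)
f(T) = -6 + T
r = 13677 (r = 8275 + 5402 = 13677)
r + f(g) = 13677 + (-6 + 46) = 13677 + 40 = 13717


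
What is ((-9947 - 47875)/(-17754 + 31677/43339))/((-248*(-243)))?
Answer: 417657943/7727943282876 ≈ 5.4045e-5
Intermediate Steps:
((-9947 - 47875)/(-17754 + 31677/43339))/((-248*(-243))) = -57822/(-17754 + 31677*(1/43339))/60264 = -57822/(-17754 + 31677/43339)*(1/60264) = -57822/(-769408929/43339)*(1/60264) = -57822*(-43339/769408929)*(1/60264) = (835315886/256469643)*(1/60264) = 417657943/7727943282876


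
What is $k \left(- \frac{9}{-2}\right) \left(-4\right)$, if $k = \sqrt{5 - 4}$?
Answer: $-18$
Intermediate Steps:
$k = 1$ ($k = \sqrt{1} = 1$)
$k \left(- \frac{9}{-2}\right) \left(-4\right) = 1 \left(- \frac{9}{-2}\right) \left(-4\right) = 1 \left(\left(-9\right) \left(- \frac{1}{2}\right)\right) \left(-4\right) = 1 \cdot \frac{9}{2} \left(-4\right) = \frac{9}{2} \left(-4\right) = -18$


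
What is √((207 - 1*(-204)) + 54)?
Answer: √465 ≈ 21.564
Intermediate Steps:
√((207 - 1*(-204)) + 54) = √((207 + 204) + 54) = √(411 + 54) = √465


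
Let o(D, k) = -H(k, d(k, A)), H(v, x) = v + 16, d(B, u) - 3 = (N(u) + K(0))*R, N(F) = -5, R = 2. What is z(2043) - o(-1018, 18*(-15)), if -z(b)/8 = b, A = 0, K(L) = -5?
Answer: -16598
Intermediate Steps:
z(b) = -8*b
d(B, u) = -17 (d(B, u) = 3 + (-5 - 5)*2 = 3 - 10*2 = 3 - 20 = -17)
H(v, x) = 16 + v
o(D, k) = -16 - k (o(D, k) = -(16 + k) = -16 - k)
z(2043) - o(-1018, 18*(-15)) = -8*2043 - (-16 - 18*(-15)) = -16344 - (-16 - 1*(-270)) = -16344 - (-16 + 270) = -16344 - 1*254 = -16344 - 254 = -16598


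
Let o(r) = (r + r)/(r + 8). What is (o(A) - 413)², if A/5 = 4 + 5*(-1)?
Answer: 1560001/9 ≈ 1.7333e+5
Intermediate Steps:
A = -5 (A = 5*(4 + 5*(-1)) = 5*(4 - 5) = 5*(-1) = -5)
o(r) = 2*r/(8 + r) (o(r) = (2*r)/(8 + r) = 2*r/(8 + r))
(o(A) - 413)² = (2*(-5)/(8 - 5) - 413)² = (2*(-5)/3 - 413)² = (2*(-5)*(⅓) - 413)² = (-10/3 - 413)² = (-1249/3)² = 1560001/9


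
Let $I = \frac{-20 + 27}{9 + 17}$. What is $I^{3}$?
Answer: $\frac{343}{17576} \approx 0.019515$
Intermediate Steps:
$I = \frac{7}{26} \approx 0.26923$
$I^{3} = \left(\frac{7}{26}\right)^{3} = \frac{343}{17576}$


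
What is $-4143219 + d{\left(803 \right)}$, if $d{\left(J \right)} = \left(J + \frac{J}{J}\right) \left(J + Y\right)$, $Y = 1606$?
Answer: $-2206383$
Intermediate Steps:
$d{\left(J \right)} = \left(1 + J\right) \left(1606 + J\right)$ ($d{\left(J \right)} = \left(J + \frac{J}{J}\right) \left(J + 1606\right) = \left(J + 1\right) \left(1606 + J\right) = \left(1 + J\right) \left(1606 + J\right)$)
$-4143219 + d{\left(803 \right)} = -4143219 + \left(1606 + 803^{2} + 1607 \cdot 803\right) = -4143219 + \left(1606 + 644809 + 1290421\right) = -4143219 + 1936836 = -2206383$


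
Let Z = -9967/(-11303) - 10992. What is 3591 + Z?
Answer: -83643536/11303 ≈ -7400.1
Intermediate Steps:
Z = -124232609/11303 (Z = -9967*(-1/11303) - 10992 = 9967/11303 - 10992 = -124232609/11303 ≈ -10991.)
3591 + Z = 3591 - 124232609/11303 = -83643536/11303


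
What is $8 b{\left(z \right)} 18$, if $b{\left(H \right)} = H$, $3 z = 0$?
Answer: $0$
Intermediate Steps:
$z = 0$ ($z = \frac{1}{3} \cdot 0 = 0$)
$8 b{\left(z \right)} 18 = 8 \cdot 0 \cdot 18 = 0 \cdot 18 = 0$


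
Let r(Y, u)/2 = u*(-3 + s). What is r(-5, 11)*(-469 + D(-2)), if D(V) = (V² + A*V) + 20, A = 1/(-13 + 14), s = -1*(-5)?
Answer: -19668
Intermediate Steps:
s = 5
r(Y, u) = 4*u (r(Y, u) = 2*(u*(-3 + 5)) = 2*(u*2) = 2*(2*u) = 4*u)
A = 1 (A = 1/1 = 1)
D(V) = 20 + V + V² (D(V) = (V² + 1*V) + 20 = (V² + V) + 20 = (V + V²) + 20 = 20 + V + V²)
r(-5, 11)*(-469 + D(-2)) = (4*11)*(-469 + (20 - 2 + (-2)²)) = 44*(-469 + (20 - 2 + 4)) = 44*(-469 + 22) = 44*(-447) = -19668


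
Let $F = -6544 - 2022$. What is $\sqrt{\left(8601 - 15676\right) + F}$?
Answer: $i \sqrt{15641} \approx 125.06 i$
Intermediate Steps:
$F = -8566$
$\sqrt{\left(8601 - 15676\right) + F} = \sqrt{\left(8601 - 15676\right) - 8566} = \sqrt{-7075 - 8566} = \sqrt{-15641} = i \sqrt{15641}$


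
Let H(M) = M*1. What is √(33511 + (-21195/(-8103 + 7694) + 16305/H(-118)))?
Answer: √77853369774514/48262 ≈ 182.82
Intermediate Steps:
H(M) = M
√(33511 + (-21195/(-8103 + 7694) + 16305/H(-118))) = √(33511 + (-21195/(-8103 + 7694) + 16305/(-118))) = √(33511 + (-21195/(-409) + 16305*(-1/118))) = √(33511 + (-21195*(-1/409) - 16305/118)) = √(33511 + (21195/409 - 16305/118)) = √(33511 - 4167735/48262) = √(1613140147/48262) = √77853369774514/48262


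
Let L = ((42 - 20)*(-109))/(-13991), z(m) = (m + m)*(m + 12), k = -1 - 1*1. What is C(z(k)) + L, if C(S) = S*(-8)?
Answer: 4479518/13991 ≈ 320.17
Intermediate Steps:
k = -2 (k = -1 - 1 = -2)
z(m) = 2*m*(12 + m) (z(m) = (2*m)*(12 + m) = 2*m*(12 + m))
C(S) = -8*S
L = 2398/13991 (L = (22*(-109))*(-1/13991) = -2398*(-1/13991) = 2398/13991 ≈ 0.17140)
C(z(k)) + L = -16*(-2)*(12 - 2) + 2398/13991 = -16*(-2)*10 + 2398/13991 = -8*(-40) + 2398/13991 = 320 + 2398/13991 = 4479518/13991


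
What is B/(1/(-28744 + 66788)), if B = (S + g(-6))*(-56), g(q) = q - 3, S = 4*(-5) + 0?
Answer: 61783456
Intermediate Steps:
S = -20 (S = -20 + 0 = -20)
g(q) = -3 + q
B = 1624 (B = (-20 + (-3 - 6))*(-56) = (-20 - 9)*(-56) = -29*(-56) = 1624)
B/(1/(-28744 + 66788)) = 1624/(1/(-28744 + 66788)) = 1624/(1/38044) = 1624*38044 = 61783456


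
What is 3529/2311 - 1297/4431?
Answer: 12639632/10240041 ≈ 1.2343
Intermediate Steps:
3529/2311 - 1297/4431 = 12639632/10240041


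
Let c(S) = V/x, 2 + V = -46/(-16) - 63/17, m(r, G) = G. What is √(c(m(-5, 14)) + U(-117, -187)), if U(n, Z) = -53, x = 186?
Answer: I*√2120236413/6324 ≈ 7.2812*I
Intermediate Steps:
V = -385/136 (V = -2 + (-46/(-16) - 63/17) = -2 + (-46*(-1/16) - 63*1/17) = -2 + (23/8 - 63/17) = -2 - 113/136 = -385/136 ≈ -2.8309)
c(S) = -385/25296 (c(S) = -385/136/186 = -385/136*1/186 = -385/25296)
√(c(m(-5, 14)) + U(-117, -187)) = √(-385/25296 - 53) = √(-1341073/25296) = I*√2120236413/6324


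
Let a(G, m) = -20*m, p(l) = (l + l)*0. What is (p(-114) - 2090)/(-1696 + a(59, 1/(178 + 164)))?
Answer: 16245/13183 ≈ 1.2323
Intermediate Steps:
p(l) = 0 (p(l) = (2*l)*0 = 0)
(p(-114) - 2090)/(-1696 + a(59, 1/(178 + 164))) = (0 - 2090)/(-1696 - 20/(178 + 164)) = -2090/(-1696 - 20/342) = -2090/(-1696 - 20*1/342) = -2090/(-1696 - 10/171) = -2090/(-290026/171) = -2090*(-171/290026) = 16245/13183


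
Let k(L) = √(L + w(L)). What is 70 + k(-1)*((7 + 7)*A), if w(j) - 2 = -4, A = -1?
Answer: 70 - 14*I*√3 ≈ 70.0 - 24.249*I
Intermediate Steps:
w(j) = -2 (w(j) = 2 - 4 = -2)
k(L) = √(-2 + L) (k(L) = √(L - 2) = √(-2 + L))
70 + k(-1)*((7 + 7)*A) = 70 + √(-2 - 1)*((7 + 7)*(-1)) = 70 + √(-3)*(14*(-1)) = 70 + (I*√3)*(-14) = 70 - 14*I*√3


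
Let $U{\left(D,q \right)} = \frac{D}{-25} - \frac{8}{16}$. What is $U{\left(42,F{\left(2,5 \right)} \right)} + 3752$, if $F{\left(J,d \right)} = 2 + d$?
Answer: $\frac{187491}{50} \approx 3749.8$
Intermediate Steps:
$U{\left(D,q \right)} = - \frac{1}{2} - \frac{D}{25}$ ($U{\left(D,q \right)} = D \left(- \frac{1}{25}\right) - \frac{1}{2} = - \frac{D}{25} - \frac{1}{2} = - \frac{1}{2} - \frac{D}{25}$)
$U{\left(42,F{\left(2,5 \right)} \right)} + 3752 = \left(- \frac{1}{2} - \frac{42}{25}\right) + 3752 = - \frac{109}{50} + 3752 = \frac{187491}{50}$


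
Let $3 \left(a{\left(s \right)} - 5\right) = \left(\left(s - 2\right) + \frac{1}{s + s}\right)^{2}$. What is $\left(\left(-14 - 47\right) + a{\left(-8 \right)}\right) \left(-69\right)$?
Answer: $\frac{393001}{256} \approx 1535.2$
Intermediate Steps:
$a{\left(s \right)} = 5 + \frac{\left(-2 + s + \frac{1}{2 s}\right)^{2}}{3}$ ($a{\left(s \right)} = 5 + \frac{\left(\left(s - 2\right) + \frac{1}{s + s}\right)^{2}}{3} = 5 + \frac{\left(\left(s - 2\right) + \frac{1}{2 s}\right)^{2}}{3} = 5 + \frac{\left(\left(-2 + s\right) + \frac{1}{2 s}\right)^{2}}{3} = 5 + \frac{\left(-2 + s + \frac{1}{2 s}\right)^{2}}{3}$)
$\left(\left(-14 - 47\right) + a{\left(-8 \right)}\right) \left(-69\right) = \left(\left(-14 - 47\right) + \left(5 + \frac{\left(1 - -32 + 2 \left(-8\right)^{2}\right)^{2}}{12 \cdot 64}\right)\right) \left(-69\right) = \left(\left(-14 - 47\right) + \left(5 + \frac{1}{12} \cdot \frac{1}{64} \left(1 + 32 + 2 \cdot 64\right)^{2}\right)\right) \left(-69\right) = \left(-61 + \left(5 + \frac{1}{12} \cdot \frac{1}{64} \left(1 + 32 + 128\right)^{2}\right)\right) \left(-69\right) = \left(-61 + \left(5 + \frac{1}{12} \cdot \frac{1}{64} \cdot 161^{2}\right)\right) \left(-69\right) = \left(-61 + \left(5 + \frac{1}{12} \cdot \frac{1}{64} \cdot 25921\right)\right) \left(-69\right) = \left(-61 + \left(5 + \frac{25921}{768}\right)\right) \left(-69\right) = \left(-61 + \frac{29761}{768}\right) \left(-69\right) = \left(- \frac{17087}{768}\right) \left(-69\right) = \frac{393001}{256}$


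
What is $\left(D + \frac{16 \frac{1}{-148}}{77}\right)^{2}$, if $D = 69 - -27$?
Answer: $\frac{74802250000}{8116801} \approx 9215.7$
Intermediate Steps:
$D = 96$ ($D = 69 + 27 = 96$)
$\left(D + \frac{16 \frac{1}{-148}}{77}\right)^{2} = \left(96 + \frac{16 \frac{1}{-148}}{77}\right)^{2} = \left(96 + 16 \left(- \frac{1}{148}\right) \frac{1}{77}\right)^{2} = \left(96 - \frac{4}{2849}\right)^{2} = \left(\frac{273500}{2849}\right)^{2} = \frac{74802250000}{8116801}$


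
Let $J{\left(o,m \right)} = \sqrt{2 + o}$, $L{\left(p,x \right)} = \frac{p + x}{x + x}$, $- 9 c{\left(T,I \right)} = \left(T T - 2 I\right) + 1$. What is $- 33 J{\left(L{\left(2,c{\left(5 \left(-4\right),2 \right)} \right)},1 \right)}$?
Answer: $- \frac{33 \sqrt{1561798}}{794} \approx -51.94$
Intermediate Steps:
$c{\left(T,I \right)} = - \frac{1}{9} - \frac{T^{2}}{9} + \frac{2 I}{9}$ ($c{\left(T,I \right)} = - \frac{\left(T T - 2 I\right) + 1}{9} = - \frac{\left(T^{2} - 2 I\right) + 1}{9} = - \frac{1 + T^{2} - 2 I}{9} = - \frac{1}{9} - \frac{T^{2}}{9} + \frac{2 I}{9}$)
$L{\left(p,x \right)} = \frac{p + x}{2 x}$
$- 33 J{\left(L{\left(2,c{\left(5 \left(-4\right),2 \right)} \right)},1 \right)} = - 33 \sqrt{2 + \frac{2 - \left(- \frac{1}{3} + \frac{400}{9}\right)}{2 \left(- \frac{1}{9} - \frac{\left(5 \left(-4\right)\right)^{2}}{9} + \frac{2}{9} \cdot 2\right)}} = - 33 \sqrt{2 + \frac{2 - \left(- \frac{1}{3} + \frac{400}{9}\right)}{2 \left(- \frac{1}{9} - \frac{\left(-20\right)^{2}}{9} + \frac{4}{9}\right)}} = - 33 \sqrt{2 + \frac{2 - \frac{397}{9}}{2 \left(- \frac{1}{9} - \frac{400}{9} + \frac{4}{9}\right)}} = - 33 \sqrt{2 + \frac{2 - \frac{397}{9}}{2 \left(- \frac{397}{9}\right)}} = - 33 \sqrt{2 + \frac{1}{2} \left(- \frac{9}{397}\right) \left(- \frac{379}{9}\right)} = - 33 \sqrt{2 + \frac{379}{794}} = - 33 \sqrt{\frac{1967}{794}} = - 33 \frac{\sqrt{1561798}}{794} = - \frac{33 \sqrt{1561798}}{794}$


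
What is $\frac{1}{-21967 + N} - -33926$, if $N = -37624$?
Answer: $\frac{2021684265}{59591} \approx 33926.0$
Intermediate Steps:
$\frac{1}{-21967 + N} - -33926 = \frac{1}{-21967 - 37624} - -33926 = \frac{1}{-59591} + 33926 = - \frac{1}{59591} + 33926 = \frac{2021684265}{59591}$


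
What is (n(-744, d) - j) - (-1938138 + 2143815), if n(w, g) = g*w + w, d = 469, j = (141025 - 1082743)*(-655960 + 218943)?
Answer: -411547330563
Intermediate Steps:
j = 411546775206 (j = -941718*(-437017) = 411546775206)
n(w, g) = w + g*w
(n(-744, d) - j) - (-1938138 + 2143815) = (-744*(1 + 469) - 1*411546775206) - (-1938138 + 2143815) = (-744*470 - 411546775206) - 1*205677 = (-349680 - 411546775206) - 205677 = -411547124886 - 205677 = -411547330563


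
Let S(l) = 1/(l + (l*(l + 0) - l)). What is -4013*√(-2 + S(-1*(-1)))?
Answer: -4013*I ≈ -4013.0*I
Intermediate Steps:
S(l) = l⁻² (S(l) = 1/(l + (l*l - l)) = 1/(l + (l² - l)) = 1/(l²) = l⁻²)
-4013*√(-2 + S(-1*(-1))) = -4013*√(-2 + (-1*(-1))⁻²) = -4013*√(-2 + 1⁻²) = -4013*√(-2 + 1) = -4013*I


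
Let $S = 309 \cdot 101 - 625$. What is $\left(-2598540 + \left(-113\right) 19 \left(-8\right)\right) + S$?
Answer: $-2550780$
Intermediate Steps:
$S = 30584$ ($S = 31209 - 625 = 30584$)
$\left(-2598540 + \left(-113\right) 19 \left(-8\right)\right) + S = \left(-2598540 + \left(-113\right) 19 \left(-8\right)\right) + 30584 = \left(-2598540 - -17176\right) + 30584 = \left(-2598540 + 17176\right) + 30584 = -2581364 + 30584 = -2550780$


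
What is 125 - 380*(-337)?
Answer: 128185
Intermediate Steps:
125 - 380*(-337) = 125 + 128060 = 128185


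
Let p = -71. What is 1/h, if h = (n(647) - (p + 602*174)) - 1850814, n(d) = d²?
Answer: -1/1536882 ≈ -6.5067e-7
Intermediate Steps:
h = -1536882 (h = (647² - (-71 + 602*174)) - 1850814 = (418609 - (-71 + 104748)) - 1850814 = (418609 - 1*104677) - 1850814 = (418609 - 104677) - 1850814 = 313932 - 1850814 = -1536882)
1/h = 1/(-1536882) = -1/1536882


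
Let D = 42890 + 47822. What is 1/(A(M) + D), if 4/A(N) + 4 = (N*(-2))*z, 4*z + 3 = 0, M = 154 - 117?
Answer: 103/9343344 ≈ 1.1024e-5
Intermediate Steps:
M = 37
z = -¾ (z = -¾ + (¼)*0 = -¾ + 0 = -¾ ≈ -0.75000)
D = 90712
A(N) = 4/(-4 + 3*N/2) (A(N) = 4/(-4 + (N*(-2))*(-¾)) = 4/(-4 - 2*N*(-¾)) = 4/(-4 + 3*N/2))
1/(A(M) + D) = 1/(8/(-8 + 3*37) + 90712) = 1/(8/(-8 + 111) + 90712) = 1/(8/103 + 90712) = 1/(9343344/103) = 103/9343344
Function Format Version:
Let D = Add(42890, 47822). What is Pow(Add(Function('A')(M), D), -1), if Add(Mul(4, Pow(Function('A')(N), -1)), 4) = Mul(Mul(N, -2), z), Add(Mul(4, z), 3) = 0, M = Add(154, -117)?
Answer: Rational(103, 9343344) ≈ 1.1024e-5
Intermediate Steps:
M = 37
z = Rational(-3, 4) (z = Add(Rational(-3, 4), Mul(Rational(1, 4), 0)) = Add(Rational(-3, 4), 0) = Rational(-3, 4) ≈ -0.75000)
D = 90712
Function('A')(N) = Mul(4, Pow(Add(-4, Mul(Rational(3, 2), N)), -1)) (Function('A')(N) = Mul(4, Pow(Add(-4, Mul(Mul(N, -2), Rational(-3, 4))), -1)) = Mul(4, Pow(Add(-4, Mul(Mul(-2, N), Rational(-3, 4))), -1)) = Mul(4, Pow(Add(-4, Mul(Rational(3, 2), N)), -1)))
Pow(Add(Function('A')(M), D), -1) = Pow(Add(Mul(8, Pow(Add(-8, Mul(3, 37)), -1)), 90712), -1) = Pow(Add(Mul(8, Pow(Add(-8, 111), -1)), 90712), -1) = Pow(Add(Mul(8, Pow(103, -1)), 90712), -1) = Pow(Add(Mul(8, Rational(1, 103)), 90712), -1) = Pow(Add(Rational(8, 103), 90712), -1) = Pow(Rational(9343344, 103), -1) = Rational(103, 9343344)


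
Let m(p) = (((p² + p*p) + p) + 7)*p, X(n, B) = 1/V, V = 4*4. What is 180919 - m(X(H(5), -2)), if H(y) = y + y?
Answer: 370521207/2048 ≈ 1.8092e+5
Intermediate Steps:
V = 16
H(y) = 2*y
X(n, B) = 1/16
m(p) = p*(7 + p + 2*p²) (m(p) = (((p² + p²) + p) + 7)*p = ((2*p² + p) + 7)*p = ((p + 2*p²) + 7)*p = (7 + p + 2*p²)*p = p*(7 + p + 2*p²))
180919 - m(X(H(5), -2)) = 180919 - (7 + 1/16 + 2*(1/16)²)/16 = 180919 - (7 + 1/16 + 2*(1/256))/16 = 180919 - (7 + 1/16 + 1/128)/16 = 180919 - 905/(16*128) = 180919 - 1*905/2048 = 180919 - 905/2048 = 370521207/2048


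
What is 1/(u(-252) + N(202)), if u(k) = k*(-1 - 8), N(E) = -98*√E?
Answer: 81/114422 + √202/32692 ≈ 0.0011427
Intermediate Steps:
u(k) = -9*k (u(k) = k*(-9) = -9*k)
1/(u(-252) + N(202)) = 1/(-9*(-252) - 98*√202) = 1/(2268 - 98*√202)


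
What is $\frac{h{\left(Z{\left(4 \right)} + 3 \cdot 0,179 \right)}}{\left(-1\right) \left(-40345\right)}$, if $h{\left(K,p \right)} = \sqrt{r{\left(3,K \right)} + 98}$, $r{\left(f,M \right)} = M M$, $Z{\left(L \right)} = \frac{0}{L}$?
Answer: $\frac{7 \sqrt{2}}{40345} \approx 0.00024537$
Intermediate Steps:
$Z{\left(L \right)} = 0$
$r{\left(f,M \right)} = M^{2}$
$h{\left(K,p \right)} = \sqrt{98 + K^{2}}$ ($h{\left(K,p \right)} = \sqrt{K^{2} + 98} = \sqrt{98 + K^{2}}$)
$\frac{h{\left(Z{\left(4 \right)} + 3 \cdot 0,179 \right)}}{\left(-1\right) \left(-40345\right)} = \frac{\sqrt{98 + \left(0 + 3 \cdot 0\right)^{2}}}{\left(-1\right) \left(-40345\right)} = \frac{\sqrt{98 + \left(0 + 0\right)^{2}}}{40345} = \sqrt{98 + 0^{2}} \cdot \frac{1}{40345} = \sqrt{98 + 0} \cdot \frac{1}{40345} = \sqrt{98} \cdot \frac{1}{40345} = 7 \sqrt{2} \cdot \frac{1}{40345} = \frac{7 \sqrt{2}}{40345}$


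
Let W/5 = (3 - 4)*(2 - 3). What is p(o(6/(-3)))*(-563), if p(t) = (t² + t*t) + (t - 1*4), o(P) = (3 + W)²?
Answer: -4645876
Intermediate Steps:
W = 5 (W = 5*((3 - 4)*(2 - 3)) = 5*(-1*(-1)) = 5*1 = 5)
o(P) = 64 (o(P) = (3 + 5)² = 8² = 64)
p(t) = -4 + t + 2*t² (p(t) = (t² + t²) + (t - 4) = 2*t² + (-4 + t) = -4 + t + 2*t²)
p(o(6/(-3)))*(-563) = (-4 + 64 + 2*64²)*(-563) = (-4 + 64 + 2*4096)*(-563) = (-4 + 64 + 8192)*(-563) = 8252*(-563) = -4645876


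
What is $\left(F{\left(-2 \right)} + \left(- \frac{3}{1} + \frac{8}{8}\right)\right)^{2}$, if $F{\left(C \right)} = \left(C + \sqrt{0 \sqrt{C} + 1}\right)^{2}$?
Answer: $1$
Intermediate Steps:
$F{\left(C \right)} = \left(1 + C\right)^{2}$ ($F{\left(C \right)} = \left(C + \sqrt{0 + 1}\right)^{2} = \left(C + \sqrt{1}\right)^{2} = \left(C + 1\right)^{2} = \left(1 + C\right)^{2}$)
$\left(F{\left(-2 \right)} + \left(- \frac{3}{1} + \frac{8}{8}\right)\right)^{2} = \left(\left(1 - 2\right)^{2} + \left(- \frac{3}{1} + \frac{8}{8}\right)\right)^{2} = \left(\left(-1\right)^{2} + \left(\left(-3\right) 1 + 8 \cdot \frac{1}{8}\right)\right)^{2} = \left(1 + \left(-3 + 1\right)\right)^{2} = \left(1 - 2\right)^{2} = \left(-1\right)^{2} = 1$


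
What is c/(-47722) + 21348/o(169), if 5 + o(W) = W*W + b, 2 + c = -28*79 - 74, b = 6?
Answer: 271029778/340758941 ≈ 0.79537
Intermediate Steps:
c = -2288 (c = -2 + (-28*79 - 74) = -2 + (-2212 - 74) = -2 - 2286 = -2288)
o(W) = 1 + W² (o(W) = -5 + (W*W + 6) = -5 + (W² + 6) = -5 + (6 + W²) = 1 + W²)
c/(-47722) + 21348/o(169) = -2288/(-47722) + 21348/(1 + 169²) = -2288*(-1/47722) + 21348/(1 + 28561) = 1144/23861 + 21348/28562 = 1144/23861 + 21348*(1/28562) = 1144/23861 + 10674/14281 = 271029778/340758941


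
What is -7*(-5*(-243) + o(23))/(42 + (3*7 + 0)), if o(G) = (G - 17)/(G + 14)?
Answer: -14987/111 ≈ -135.02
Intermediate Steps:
o(G) = (-17 + G)/(14 + G)
-7*(-5*(-243) + o(23))/(42 + (3*7 + 0)) = -7*(-5*(-243) + (-17 + 23)/(14 + 23))/(42 + (3*7 + 0)) = -7*(1215 + 6/37)/(42 + (21 + 0)) = -7*(1215 + (1/37)*6)/(42 + 21) = -7/(63/(1215 + 6/37)) = -7/(63/(44961/37)) = -7/(63*(37/44961)) = -7/111/2141 = -7*2141/111 = -14987/111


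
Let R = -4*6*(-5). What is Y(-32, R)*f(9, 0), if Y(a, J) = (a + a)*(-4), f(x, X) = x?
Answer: 2304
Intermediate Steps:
R = 120 (R = -24*(-5) = 120)
Y(a, J) = -8*a (Y(a, J) = (2*a)*(-4) = -8*a)
Y(-32, R)*f(9, 0) = -8*(-32)*9 = 256*9 = 2304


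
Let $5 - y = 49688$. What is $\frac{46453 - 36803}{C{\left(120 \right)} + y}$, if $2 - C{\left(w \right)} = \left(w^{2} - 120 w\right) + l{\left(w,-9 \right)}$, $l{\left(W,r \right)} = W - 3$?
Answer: $- \frac{4825}{24899} \approx -0.19378$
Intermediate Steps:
$y = -49683$ ($y = 5 - 49688 = -49683$)
$l{\left(W,r \right)} = -3 + W$ ($l{\left(W,r \right)} = W - 3 = -3 + W$)
$C{\left(w \right)} = 5 - w^{2} + 119 w$ ($C{\left(w \right)} = 2 - \left(\left(w^{2} - 120 w\right) + \left(-3 + w\right)\right) = 2 - \left(-3 + w^{2} - 119 w\right) = 2 + \left(3 - w^{2} + 119 w\right) = 5 - w^{2} + 119 w$)
$\frac{46453 - 36803}{C{\left(120 \right)} + y} = \frac{46453 - 36803}{\left(5 - 120^{2} + 119 \cdot 120\right) - 49683} = \frac{9650}{\left(5 - 14400 + 14280\right) - 49683} = \frac{9650}{-115 - 49683} = \frac{9650}{-49798} = 9650 \left(- \frac{1}{49798}\right) = - \frac{4825}{24899}$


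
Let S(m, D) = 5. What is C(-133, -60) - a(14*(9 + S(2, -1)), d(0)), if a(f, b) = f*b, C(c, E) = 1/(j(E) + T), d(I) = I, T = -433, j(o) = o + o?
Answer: -1/553 ≈ -0.0018083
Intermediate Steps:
j(o) = 2*o
C(c, E) = 1/(-433 + 2*E) (C(c, E) = 1/(2*E - 433) = 1/(-433 + 2*E))
a(f, b) = b*f
C(-133, -60) - a(14*(9 + S(2, -1)), d(0)) = 1/(-433 + 2*(-60)) - 0*14*(9 + 5) = 1/(-433 - 120) - 0*14*14 = 1/(-553) - 0*196 = -1/553 - 1*0 = -1/553 + 0 = -1/553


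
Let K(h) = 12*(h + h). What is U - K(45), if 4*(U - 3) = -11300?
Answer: -3902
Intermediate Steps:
U = -2822 (U = 3 + (¼)*(-11300) = 3 - 2825 = -2822)
K(h) = 24*h (K(h) = 12*(2*h) = 24*h)
U - K(45) = -2822 - 24*45 = -2822 - 1*1080 = -2822 - 1080 = -3902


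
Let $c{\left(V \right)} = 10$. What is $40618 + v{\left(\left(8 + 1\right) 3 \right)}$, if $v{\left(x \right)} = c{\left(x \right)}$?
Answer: $40628$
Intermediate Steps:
$v{\left(x \right)} = 10$
$40618 + v{\left(\left(8 + 1\right) 3 \right)} = 40618 + 10 = 40628$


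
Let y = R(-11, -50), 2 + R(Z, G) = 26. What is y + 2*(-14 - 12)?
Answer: -28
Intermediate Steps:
R(Z, G) = 24 (R(Z, G) = -2 + 26 = 24)
y = 24
y + 2*(-14 - 12) = 24 + 2*(-14 - 12) = 24 + 2*(-26) = 24 - 52 = -28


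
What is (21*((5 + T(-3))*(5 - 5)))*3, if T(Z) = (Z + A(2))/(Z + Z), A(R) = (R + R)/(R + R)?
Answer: 0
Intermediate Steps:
A(R) = 1 (A(R) = (2*R)/((2*R)) = (2*R)*(1/(2*R)) = 1)
T(Z) = (1 + Z)/(2*Z) (T(Z) = (Z + 1)/(Z + Z) = (1 + Z)/((2*Z)) = (1 + Z)*(1/(2*Z)) = (1 + Z)/(2*Z))
(21*((5 + T(-3))*(5 - 5)))*3 = (21*((5 + (½)*(1 - 3)/(-3))*(5 - 5)))*3 = (21*((5 + (½)*(-⅓)*(-2))*0))*3 = (21*((5 + ⅓)*0))*3 = (21*((16/3)*0))*3 = (21*0)*3 = 0*3 = 0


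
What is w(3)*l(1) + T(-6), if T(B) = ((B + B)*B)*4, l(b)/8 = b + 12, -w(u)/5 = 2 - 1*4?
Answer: 1328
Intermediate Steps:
w(u) = 10 (w(u) = -5*(2 - 1*4) = -5*(2 - 4) = -5*(-2) = 10)
l(b) = 96 + 8*b (l(b) = 8*(b + 12) = 8*(12 + b) = 96 + 8*b)
T(B) = 8*B² (T(B) = ((2*B)*B)*4 = (2*B²)*4 = 8*B²)
w(3)*l(1) + T(-6) = 10*(96 + 8*1) + 8*(-6)² = 10*(96 + 8) + 8*36 = 10*104 + 288 = 1040 + 288 = 1328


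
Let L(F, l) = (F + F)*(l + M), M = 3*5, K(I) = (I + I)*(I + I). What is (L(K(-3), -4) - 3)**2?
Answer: 622521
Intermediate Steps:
K(I) = 4*I**2 (K(I) = (2*I)*(2*I) = 4*I**2)
M = 15
L(F, l) = 2*F*(15 + l) (L(F, l) = (F + F)*(l + 15) = (2*F)*(15 + l) = 2*F*(15 + l))
(L(K(-3), -4) - 3)**2 = (2*(4*(-3)**2)*(15 - 4) - 3)**2 = (2*(4*9)*11 - 3)**2 = (2*36*11 - 3)**2 = (792 - 3)**2 = 789**2 = 622521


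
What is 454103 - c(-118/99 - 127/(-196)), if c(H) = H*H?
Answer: 170976577723223/376515216 ≈ 4.5410e+5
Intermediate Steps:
c(H) = H²
454103 - c(-118/99 - 127/(-196)) = 454103 - (-118/99 - 127/(-196))² = 454103 - (-118*1/99 - 127*(-1/196))² = 454103 - (-118/99 + 127/196)² = 454103 - (-10555/19404)² = 454103 - 1*111408025/376515216 = 454103 - 111408025/376515216 = 170976577723223/376515216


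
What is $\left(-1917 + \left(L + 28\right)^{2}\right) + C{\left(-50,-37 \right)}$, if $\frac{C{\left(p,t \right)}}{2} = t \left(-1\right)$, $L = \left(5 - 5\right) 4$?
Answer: $-1059$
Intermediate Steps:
$L = 0$ ($L = 0 \cdot 4 = 0$)
$C{\left(p,t \right)} = - 2 t$ ($C{\left(p,t \right)} = 2 t \left(-1\right) = 2 \left(- t\right) = - 2 t$)
$\left(-1917 + \left(L + 28\right)^{2}\right) + C{\left(-50,-37 \right)} = \left(-1917 + \left(0 + 28\right)^{2}\right) - -74 = \left(-1917 + 28^{2}\right) + 74 = \left(-1917 + 784\right) + 74 = -1133 + 74 = -1059$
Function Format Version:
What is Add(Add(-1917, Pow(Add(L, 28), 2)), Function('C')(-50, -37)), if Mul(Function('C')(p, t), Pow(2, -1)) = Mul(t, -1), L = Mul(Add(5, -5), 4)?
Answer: -1059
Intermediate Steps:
L = 0 (L = Mul(0, 4) = 0)
Function('C')(p, t) = Mul(-2, t) (Function('C')(p, t) = Mul(2, Mul(t, -1)) = Mul(2, Mul(-1, t)) = Mul(-2, t))
Add(Add(-1917, Pow(Add(L, 28), 2)), Function('C')(-50, -37)) = Add(Add(-1917, Pow(Add(0, 28), 2)), Mul(-2, -37)) = Add(Add(-1917, Pow(28, 2)), 74) = Add(Add(-1917, 784), 74) = Add(-1133, 74) = -1059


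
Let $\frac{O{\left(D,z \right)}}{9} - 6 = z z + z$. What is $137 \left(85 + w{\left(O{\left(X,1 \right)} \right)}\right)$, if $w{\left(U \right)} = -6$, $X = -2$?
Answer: $10823$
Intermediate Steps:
$O{\left(D,z \right)} = 54 + 9 z + 9 z^{2}$ ($O{\left(D,z \right)} = 54 + 9 \left(z z + z\right) = 54 + 9 \left(z^{2} + z\right) = 54 + 9 \left(z + z^{2}\right) = 54 + \left(9 z + 9 z^{2}\right) = 54 + 9 z + 9 z^{2}$)
$137 \left(85 + w{\left(O{\left(X,1 \right)} \right)}\right) = 137 \left(85 - 6\right) = 137 \cdot 79 = 10823$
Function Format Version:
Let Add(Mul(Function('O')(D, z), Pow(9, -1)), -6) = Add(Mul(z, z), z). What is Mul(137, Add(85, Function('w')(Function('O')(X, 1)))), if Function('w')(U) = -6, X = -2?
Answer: 10823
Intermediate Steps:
Function('O')(D, z) = Add(54, Mul(9, z), Mul(9, Pow(z, 2))) (Function('O')(D, z) = Add(54, Mul(9, Add(Mul(z, z), z))) = Add(54, Mul(9, Add(Pow(z, 2), z))) = Add(54, Mul(9, Add(z, Pow(z, 2)))) = Add(54, Add(Mul(9, z), Mul(9, Pow(z, 2)))) = Add(54, Mul(9, z), Mul(9, Pow(z, 2))))
Mul(137, Add(85, Function('w')(Function('O')(X, 1)))) = Mul(137, Add(85, -6)) = Mul(137, 79) = 10823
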